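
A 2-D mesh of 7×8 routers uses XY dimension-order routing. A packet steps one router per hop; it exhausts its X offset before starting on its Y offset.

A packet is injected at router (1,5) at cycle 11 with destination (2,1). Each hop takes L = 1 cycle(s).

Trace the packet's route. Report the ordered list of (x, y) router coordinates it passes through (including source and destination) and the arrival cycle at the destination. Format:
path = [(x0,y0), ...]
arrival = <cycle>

path = [(1,5), (2,5), (2,4), (2,3), (2,2), (2,1)]
arrival = 16

[0] x=1 y=5 t=11
[1] x=2 y=5 t=12 →E
[2] x=2 y=4 t=13 →S
[3] x=2 y=3 t=14 →S
[4] x=2 y=2 t=15 →S
[5] x=2 y=1 t=16 →S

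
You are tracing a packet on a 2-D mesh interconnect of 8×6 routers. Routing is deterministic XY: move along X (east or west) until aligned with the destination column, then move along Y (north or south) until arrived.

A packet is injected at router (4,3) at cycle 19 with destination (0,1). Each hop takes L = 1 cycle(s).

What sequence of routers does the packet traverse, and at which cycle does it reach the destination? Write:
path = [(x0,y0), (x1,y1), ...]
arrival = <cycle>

path = [(4,3), (3,3), (2,3), (1,3), (0,3), (0,2), (0,1)]
arrival = 25

  0. router=(4,3) cycle=19 (inject)
  1. router=(3,3) cycle=20 dir=W
  2. router=(2,3) cycle=21 dir=W
  3. router=(1,3) cycle=22 dir=W
  4. router=(0,3) cycle=23 dir=W
  5. router=(0,2) cycle=24 dir=S
  6. router=(0,1) cycle=25 dir=S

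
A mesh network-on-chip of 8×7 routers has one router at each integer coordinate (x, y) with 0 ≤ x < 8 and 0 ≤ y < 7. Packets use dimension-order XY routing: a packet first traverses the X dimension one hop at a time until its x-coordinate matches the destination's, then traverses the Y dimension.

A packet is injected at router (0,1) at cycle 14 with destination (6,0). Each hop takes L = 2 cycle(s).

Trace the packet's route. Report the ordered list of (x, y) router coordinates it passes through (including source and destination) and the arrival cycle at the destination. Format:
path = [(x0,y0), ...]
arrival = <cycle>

hop 0: (0,1) @ cyc 14
hop 1: (1,1) @ cyc 16  [E]
hop 2: (2,1) @ cyc 18  [E]
hop 3: (3,1) @ cyc 20  [E]
hop 4: (4,1) @ cyc 22  [E]
hop 5: (5,1) @ cyc 24  [E]
hop 6: (6,1) @ cyc 26  [E]
hop 7: (6,0) @ cyc 28  [S]

path = [(0,1), (1,1), (2,1), (3,1), (4,1), (5,1), (6,1), (6,0)]
arrival = 28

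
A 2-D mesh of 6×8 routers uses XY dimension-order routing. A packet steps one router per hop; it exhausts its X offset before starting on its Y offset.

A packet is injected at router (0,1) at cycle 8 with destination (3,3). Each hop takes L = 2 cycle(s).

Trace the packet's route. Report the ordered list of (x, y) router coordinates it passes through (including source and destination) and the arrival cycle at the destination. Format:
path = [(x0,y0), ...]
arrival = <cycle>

#0 — 0,1 | c8
#1 — 1,1 | c10 | E
#2 — 2,1 | c12 | E
#3 — 3,1 | c14 | E
#4 — 3,2 | c16 | N
#5 — 3,3 | c18 | N

path = [(0,1), (1,1), (2,1), (3,1), (3,2), (3,3)]
arrival = 18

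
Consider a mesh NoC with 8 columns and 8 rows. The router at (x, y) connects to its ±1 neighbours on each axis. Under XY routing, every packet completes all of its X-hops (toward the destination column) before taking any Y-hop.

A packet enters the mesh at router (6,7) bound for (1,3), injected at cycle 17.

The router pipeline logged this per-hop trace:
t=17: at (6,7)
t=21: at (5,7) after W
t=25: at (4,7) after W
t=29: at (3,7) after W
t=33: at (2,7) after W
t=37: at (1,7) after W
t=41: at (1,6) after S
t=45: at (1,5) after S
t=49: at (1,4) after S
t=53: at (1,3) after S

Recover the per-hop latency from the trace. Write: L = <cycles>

L = 4

Between hops 0 and 1 the cycle counter advances 21 − 17 = 4.
Per-hop latency L = Δcyc = 4.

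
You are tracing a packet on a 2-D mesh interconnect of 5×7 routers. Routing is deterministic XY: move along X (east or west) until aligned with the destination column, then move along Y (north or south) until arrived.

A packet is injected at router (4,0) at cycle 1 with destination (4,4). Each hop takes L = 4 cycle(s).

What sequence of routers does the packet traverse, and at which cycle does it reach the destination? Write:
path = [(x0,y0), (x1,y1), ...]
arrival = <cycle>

path = [(4,0), (4,1), (4,2), (4,3), (4,4)]
arrival = 17

#0 — 4,0 | c1
#1 — 4,1 | c5 | N
#2 — 4,2 | c9 | N
#3 — 4,3 | c13 | N
#4 — 4,4 | c17 | N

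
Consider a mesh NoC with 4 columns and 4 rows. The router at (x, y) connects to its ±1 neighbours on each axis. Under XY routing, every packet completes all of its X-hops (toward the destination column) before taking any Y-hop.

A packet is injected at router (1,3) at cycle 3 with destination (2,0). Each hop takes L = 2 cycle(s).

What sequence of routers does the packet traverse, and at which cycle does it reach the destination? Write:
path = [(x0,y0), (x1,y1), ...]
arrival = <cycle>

#0 — 1,3 | c3
#1 — 2,3 | c5 | E
#2 — 2,2 | c7 | S
#3 — 2,1 | c9 | S
#4 — 2,0 | c11 | S

path = [(1,3), (2,3), (2,2), (2,1), (2,0)]
arrival = 11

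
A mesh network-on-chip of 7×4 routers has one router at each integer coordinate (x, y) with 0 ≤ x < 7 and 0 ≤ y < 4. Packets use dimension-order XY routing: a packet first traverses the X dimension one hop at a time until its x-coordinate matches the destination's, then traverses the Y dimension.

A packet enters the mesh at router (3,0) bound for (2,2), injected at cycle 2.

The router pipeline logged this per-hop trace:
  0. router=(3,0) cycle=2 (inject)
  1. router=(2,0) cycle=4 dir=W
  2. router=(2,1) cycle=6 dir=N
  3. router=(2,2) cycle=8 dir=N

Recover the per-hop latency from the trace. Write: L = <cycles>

cyc[1] − cyc[0] = 4 − 2 = 2.
That increment is L by definition: L = 2.

L = 2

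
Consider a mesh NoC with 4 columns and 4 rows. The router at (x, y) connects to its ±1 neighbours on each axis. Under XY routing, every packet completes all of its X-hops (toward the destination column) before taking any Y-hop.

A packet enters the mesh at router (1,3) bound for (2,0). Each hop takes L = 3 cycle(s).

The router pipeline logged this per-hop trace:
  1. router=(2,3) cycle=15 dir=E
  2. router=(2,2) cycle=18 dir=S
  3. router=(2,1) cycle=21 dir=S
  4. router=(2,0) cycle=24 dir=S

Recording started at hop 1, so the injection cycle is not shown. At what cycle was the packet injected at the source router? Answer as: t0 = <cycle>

t0 = 12

At hop 1 the cycle is 15; in general cyc_k = t0 + kL.
t0 = cyc[1] − L = 15 − 3 = 12.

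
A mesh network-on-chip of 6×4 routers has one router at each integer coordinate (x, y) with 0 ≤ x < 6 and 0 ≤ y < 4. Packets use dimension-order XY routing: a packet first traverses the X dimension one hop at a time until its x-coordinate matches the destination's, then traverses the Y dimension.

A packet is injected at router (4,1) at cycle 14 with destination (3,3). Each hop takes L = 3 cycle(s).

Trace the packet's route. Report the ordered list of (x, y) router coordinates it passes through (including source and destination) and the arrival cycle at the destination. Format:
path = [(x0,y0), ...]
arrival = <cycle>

src (4,1)  cyc=14
W→(3,1)  cyc=17
N→(3,2)  cyc=20
N→(3,3)  cyc=23

path = [(4,1), (3,1), (3,2), (3,3)]
arrival = 23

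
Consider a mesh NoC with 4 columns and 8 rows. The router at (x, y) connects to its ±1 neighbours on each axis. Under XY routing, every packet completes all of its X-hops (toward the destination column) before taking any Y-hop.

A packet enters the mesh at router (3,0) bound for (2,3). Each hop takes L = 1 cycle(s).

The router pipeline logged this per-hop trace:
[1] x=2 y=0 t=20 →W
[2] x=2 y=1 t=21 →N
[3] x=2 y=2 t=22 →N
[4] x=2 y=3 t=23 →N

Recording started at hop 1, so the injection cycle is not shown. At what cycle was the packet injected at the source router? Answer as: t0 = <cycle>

t0 = 19

At hop 1 the cycle is 20; in general cyc_k = t0 + kL.
So t0 = 20 − 1·1 = 19.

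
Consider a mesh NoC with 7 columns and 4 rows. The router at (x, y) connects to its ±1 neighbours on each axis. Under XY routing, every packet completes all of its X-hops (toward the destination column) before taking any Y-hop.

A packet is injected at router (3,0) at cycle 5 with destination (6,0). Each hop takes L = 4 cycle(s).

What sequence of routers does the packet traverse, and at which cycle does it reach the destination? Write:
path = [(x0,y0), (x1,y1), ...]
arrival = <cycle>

path = [(3,0), (4,0), (5,0), (6,0)]
arrival = 17

[0] x=3 y=0 t=5
[1] x=4 y=0 t=9 →E
[2] x=5 y=0 t=13 →E
[3] x=6 y=0 t=17 →E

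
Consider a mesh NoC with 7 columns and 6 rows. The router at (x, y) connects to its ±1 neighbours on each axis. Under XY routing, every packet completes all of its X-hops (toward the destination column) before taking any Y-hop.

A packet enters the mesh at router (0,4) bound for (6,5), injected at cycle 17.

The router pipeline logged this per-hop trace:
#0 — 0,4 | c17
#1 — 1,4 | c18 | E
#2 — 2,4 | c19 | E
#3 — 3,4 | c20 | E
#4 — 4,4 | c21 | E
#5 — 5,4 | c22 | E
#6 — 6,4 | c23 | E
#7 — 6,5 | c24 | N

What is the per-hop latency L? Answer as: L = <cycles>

L = 1

Δcyc across hop 0→1: 18 − 17 = 1.
That increment is L by definition: L = 1.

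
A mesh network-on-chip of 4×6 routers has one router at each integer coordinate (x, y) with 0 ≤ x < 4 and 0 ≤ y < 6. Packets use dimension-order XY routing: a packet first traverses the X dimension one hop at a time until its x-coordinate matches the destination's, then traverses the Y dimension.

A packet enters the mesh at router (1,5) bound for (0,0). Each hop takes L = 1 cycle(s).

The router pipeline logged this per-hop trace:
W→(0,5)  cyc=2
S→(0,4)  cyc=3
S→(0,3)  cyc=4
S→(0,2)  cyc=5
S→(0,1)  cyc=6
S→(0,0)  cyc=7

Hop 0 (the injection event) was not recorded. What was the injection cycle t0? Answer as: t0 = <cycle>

Hop 1 reached at cycle 2; hop k is at t0 + k·L.
Therefore t0 = 2 − L = 1.

t0 = 1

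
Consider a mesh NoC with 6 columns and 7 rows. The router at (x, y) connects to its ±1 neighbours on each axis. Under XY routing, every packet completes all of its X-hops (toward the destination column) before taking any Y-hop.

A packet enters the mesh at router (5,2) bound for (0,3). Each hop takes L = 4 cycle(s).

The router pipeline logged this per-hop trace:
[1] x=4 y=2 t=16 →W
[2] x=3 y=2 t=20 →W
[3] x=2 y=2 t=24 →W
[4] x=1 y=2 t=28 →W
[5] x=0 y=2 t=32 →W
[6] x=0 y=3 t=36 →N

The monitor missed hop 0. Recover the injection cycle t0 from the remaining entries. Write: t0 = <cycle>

The first recorded entry is hop 1 at cycle 16.
So t0 = 16 − 1·4 = 12.

t0 = 12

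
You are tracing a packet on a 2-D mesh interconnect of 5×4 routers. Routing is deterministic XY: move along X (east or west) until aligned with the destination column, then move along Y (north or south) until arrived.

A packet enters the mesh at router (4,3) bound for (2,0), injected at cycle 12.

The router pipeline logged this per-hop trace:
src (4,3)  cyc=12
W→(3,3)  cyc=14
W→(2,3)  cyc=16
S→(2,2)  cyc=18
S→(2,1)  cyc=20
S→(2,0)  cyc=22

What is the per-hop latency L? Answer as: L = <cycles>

From hop 0 (12) to hop 1 (14): +2 cycles.
Each hop adds L, hence L = 2.

L = 2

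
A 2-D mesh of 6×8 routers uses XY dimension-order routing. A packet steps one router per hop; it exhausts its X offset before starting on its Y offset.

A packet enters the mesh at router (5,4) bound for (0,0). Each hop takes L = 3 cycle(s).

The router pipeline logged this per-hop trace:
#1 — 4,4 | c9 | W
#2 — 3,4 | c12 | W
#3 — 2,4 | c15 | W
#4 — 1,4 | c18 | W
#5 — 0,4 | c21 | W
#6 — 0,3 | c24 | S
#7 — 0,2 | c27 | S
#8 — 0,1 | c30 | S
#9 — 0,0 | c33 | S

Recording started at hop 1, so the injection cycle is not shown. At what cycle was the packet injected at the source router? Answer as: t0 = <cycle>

t0 = 6

cyc[1] = 9 and cyc[k] = t0 + k·L for every k.
Subtract one hop: t0 = 9 − 3 = 6.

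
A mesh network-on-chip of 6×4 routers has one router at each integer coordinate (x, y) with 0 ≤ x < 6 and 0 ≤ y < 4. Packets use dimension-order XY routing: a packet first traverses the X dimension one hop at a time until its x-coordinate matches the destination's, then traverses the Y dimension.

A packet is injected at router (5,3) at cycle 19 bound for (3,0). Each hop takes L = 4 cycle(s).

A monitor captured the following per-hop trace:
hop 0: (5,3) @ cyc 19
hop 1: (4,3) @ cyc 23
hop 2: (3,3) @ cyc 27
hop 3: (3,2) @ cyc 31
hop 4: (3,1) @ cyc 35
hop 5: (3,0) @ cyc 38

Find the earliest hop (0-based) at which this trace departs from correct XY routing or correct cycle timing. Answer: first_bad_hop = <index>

  1: Δx=-1 Δy=+0 Δt=4 [ok]
  2: Δx=-1 Δy=+0 Δt=4 [ok]
  3: Δx=+0 Δy=-1 Δt=4 [ok]
  4: Δx=+0 Δy=-1 Δt=4 [ok]
  5: Δx=+0 Δy=-1 Δt=3 [BAD: Δcyc=3≠L]

first_bad_hop = 5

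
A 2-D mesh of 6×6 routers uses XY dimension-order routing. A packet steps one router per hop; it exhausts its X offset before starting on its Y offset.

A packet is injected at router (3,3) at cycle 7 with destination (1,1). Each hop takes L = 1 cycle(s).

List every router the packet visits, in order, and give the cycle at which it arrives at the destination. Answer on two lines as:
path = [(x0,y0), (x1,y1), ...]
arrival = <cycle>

src (3,3)  cyc=7
W→(2,3)  cyc=8
W→(1,3)  cyc=9
S→(1,2)  cyc=10
S→(1,1)  cyc=11

path = [(3,3), (2,3), (1,3), (1,2), (1,1)]
arrival = 11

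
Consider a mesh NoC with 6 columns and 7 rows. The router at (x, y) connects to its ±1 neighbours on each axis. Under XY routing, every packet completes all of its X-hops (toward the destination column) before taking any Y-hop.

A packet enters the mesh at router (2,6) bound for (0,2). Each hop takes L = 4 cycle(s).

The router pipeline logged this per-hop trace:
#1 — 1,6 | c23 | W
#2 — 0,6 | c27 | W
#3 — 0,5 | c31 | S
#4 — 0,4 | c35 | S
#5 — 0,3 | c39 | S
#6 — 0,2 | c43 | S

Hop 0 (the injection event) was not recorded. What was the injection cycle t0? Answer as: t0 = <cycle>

t0 = 19

At hop 1 the cycle is 23; in general cyc_k = t0 + kL.
t0 = cyc[1] − L = 23 − 4 = 19.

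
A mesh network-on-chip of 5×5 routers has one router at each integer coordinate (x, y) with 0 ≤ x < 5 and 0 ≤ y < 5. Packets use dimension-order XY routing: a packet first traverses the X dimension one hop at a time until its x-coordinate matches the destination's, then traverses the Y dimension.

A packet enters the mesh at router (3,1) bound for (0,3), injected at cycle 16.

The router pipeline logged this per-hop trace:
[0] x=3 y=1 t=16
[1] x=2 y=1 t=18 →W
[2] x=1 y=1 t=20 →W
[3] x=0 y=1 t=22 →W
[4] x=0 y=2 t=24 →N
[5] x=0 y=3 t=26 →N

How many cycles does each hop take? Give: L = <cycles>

L = 2

Between hops 0 and 1 the cycle counter advances 18 − 16 = 2.
Per-hop latency L = Δcyc = 2.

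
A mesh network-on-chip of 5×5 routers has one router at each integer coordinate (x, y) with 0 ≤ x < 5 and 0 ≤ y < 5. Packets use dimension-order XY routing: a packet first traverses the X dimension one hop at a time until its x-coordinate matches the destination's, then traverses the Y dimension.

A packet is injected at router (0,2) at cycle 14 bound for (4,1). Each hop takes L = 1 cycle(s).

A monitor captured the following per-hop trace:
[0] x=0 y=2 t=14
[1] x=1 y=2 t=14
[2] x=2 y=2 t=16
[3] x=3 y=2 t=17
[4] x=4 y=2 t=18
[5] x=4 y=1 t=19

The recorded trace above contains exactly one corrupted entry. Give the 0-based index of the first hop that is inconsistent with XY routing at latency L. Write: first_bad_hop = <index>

  1: Δx=+1 Δy=+0 Δt=0 [BAD: Δcyc=0≠L]

first_bad_hop = 1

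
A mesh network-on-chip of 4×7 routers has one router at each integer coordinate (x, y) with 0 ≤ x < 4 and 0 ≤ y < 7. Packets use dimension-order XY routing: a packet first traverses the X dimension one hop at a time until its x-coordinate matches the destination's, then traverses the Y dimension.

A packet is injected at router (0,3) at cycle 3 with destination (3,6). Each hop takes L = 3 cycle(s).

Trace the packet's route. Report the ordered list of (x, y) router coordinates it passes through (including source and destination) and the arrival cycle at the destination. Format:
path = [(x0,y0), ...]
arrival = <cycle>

path = [(0,3), (1,3), (2,3), (3,3), (3,4), (3,5), (3,6)]
arrival = 21

#0 — 0,3 | c3
#1 — 1,3 | c6 | E
#2 — 2,3 | c9 | E
#3 — 3,3 | c12 | E
#4 — 3,4 | c15 | N
#5 — 3,5 | c18 | N
#6 — 3,6 | c21 | N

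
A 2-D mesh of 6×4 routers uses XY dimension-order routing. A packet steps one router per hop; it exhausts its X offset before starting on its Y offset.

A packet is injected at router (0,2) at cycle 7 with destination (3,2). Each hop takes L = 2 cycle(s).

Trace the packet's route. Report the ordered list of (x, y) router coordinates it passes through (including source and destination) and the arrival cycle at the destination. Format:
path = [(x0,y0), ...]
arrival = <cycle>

path = [(0,2), (1,2), (2,2), (3,2)]
arrival = 13

src (0,2)  cyc=7
E→(1,2)  cyc=9
E→(2,2)  cyc=11
E→(3,2)  cyc=13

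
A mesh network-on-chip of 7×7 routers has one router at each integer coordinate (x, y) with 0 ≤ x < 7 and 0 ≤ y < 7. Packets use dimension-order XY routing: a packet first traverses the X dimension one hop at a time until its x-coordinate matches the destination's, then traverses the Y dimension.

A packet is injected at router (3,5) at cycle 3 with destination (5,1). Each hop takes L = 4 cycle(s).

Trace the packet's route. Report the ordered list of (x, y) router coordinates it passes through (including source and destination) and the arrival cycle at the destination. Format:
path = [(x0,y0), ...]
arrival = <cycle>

path = [(3,5), (4,5), (5,5), (5,4), (5,3), (5,2), (5,1)]
arrival = 27

  0. router=(3,5) cycle=3 (inject)
  1. router=(4,5) cycle=7 dir=E
  2. router=(5,5) cycle=11 dir=E
  3. router=(5,4) cycle=15 dir=S
  4. router=(5,3) cycle=19 dir=S
  5. router=(5,2) cycle=23 dir=S
  6. router=(5,1) cycle=27 dir=S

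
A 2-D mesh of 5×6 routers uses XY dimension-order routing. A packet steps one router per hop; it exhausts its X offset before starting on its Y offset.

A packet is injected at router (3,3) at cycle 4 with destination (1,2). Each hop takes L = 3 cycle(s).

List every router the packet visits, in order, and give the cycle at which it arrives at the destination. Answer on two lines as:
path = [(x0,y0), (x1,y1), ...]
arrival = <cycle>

  0. router=(3,3) cycle=4 (inject)
  1. router=(2,3) cycle=7 dir=W
  2. router=(1,3) cycle=10 dir=W
  3. router=(1,2) cycle=13 dir=S

path = [(3,3), (2,3), (1,3), (1,2)]
arrival = 13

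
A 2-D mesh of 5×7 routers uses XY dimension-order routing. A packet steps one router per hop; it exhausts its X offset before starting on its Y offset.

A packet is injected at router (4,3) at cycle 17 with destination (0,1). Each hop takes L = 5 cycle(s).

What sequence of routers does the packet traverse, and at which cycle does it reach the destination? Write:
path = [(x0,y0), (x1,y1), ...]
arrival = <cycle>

  0. router=(4,3) cycle=17 (inject)
  1. router=(3,3) cycle=22 dir=W
  2. router=(2,3) cycle=27 dir=W
  3. router=(1,3) cycle=32 dir=W
  4. router=(0,3) cycle=37 dir=W
  5. router=(0,2) cycle=42 dir=S
  6. router=(0,1) cycle=47 dir=S

path = [(4,3), (3,3), (2,3), (1,3), (0,3), (0,2), (0,1)]
arrival = 47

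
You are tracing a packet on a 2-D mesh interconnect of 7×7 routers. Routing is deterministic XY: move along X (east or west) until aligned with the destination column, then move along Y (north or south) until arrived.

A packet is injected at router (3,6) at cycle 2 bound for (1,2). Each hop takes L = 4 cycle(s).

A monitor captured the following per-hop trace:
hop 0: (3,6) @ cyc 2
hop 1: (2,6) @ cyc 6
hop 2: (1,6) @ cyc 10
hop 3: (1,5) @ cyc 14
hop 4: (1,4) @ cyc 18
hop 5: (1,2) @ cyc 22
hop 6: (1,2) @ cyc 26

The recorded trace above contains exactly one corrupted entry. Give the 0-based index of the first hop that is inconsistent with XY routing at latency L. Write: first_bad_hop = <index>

[1] (-1,+0) / 4c ⇒ ok
[2] (-1,+0) / 4c ⇒ ok
[3] (+0,-1) / 4c ⇒ ok
[4] (+0,-1) / 4c ⇒ ok
[5] (+0,-2) / 4c ⇒ BAD: non-unit step

first_bad_hop = 5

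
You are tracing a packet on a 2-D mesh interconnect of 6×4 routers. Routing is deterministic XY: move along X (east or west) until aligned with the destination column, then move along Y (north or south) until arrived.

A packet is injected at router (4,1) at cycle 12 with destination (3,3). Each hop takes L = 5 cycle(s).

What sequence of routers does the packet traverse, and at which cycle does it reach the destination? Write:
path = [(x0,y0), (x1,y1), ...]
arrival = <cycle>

path = [(4,1), (3,1), (3,2), (3,3)]
arrival = 27

src (4,1)  cyc=12
W→(3,1)  cyc=17
N→(3,2)  cyc=22
N→(3,3)  cyc=27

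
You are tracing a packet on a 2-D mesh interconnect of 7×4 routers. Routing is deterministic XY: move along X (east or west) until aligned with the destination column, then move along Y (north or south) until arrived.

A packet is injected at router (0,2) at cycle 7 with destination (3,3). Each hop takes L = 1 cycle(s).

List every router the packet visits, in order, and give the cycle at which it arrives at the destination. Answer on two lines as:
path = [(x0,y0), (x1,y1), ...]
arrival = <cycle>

path = [(0,2), (1,2), (2,2), (3,2), (3,3)]
arrival = 11

src (0,2)  cyc=7
E→(1,2)  cyc=8
E→(2,2)  cyc=9
E→(3,2)  cyc=10
N→(3,3)  cyc=11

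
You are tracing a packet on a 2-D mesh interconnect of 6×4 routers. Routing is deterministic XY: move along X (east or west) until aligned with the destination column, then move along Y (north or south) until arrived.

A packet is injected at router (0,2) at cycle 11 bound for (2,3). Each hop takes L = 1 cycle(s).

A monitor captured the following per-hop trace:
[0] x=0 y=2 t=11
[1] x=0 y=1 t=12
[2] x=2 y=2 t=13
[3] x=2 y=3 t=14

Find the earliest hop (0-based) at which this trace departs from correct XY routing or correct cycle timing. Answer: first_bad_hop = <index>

first_bad_hop = 1

[1] (+0,-1) / 1c ⇒ BAD: Y-move but x=0≠2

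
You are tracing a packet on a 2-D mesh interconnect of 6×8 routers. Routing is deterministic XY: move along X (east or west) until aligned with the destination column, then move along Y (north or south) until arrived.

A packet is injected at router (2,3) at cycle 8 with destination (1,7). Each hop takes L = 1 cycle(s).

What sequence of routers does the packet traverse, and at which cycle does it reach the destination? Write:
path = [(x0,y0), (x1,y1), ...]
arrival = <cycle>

path = [(2,3), (1,3), (1,4), (1,5), (1,6), (1,7)]
arrival = 13

src (2,3)  cyc=8
W→(1,3)  cyc=9
N→(1,4)  cyc=10
N→(1,5)  cyc=11
N→(1,6)  cyc=12
N→(1,7)  cyc=13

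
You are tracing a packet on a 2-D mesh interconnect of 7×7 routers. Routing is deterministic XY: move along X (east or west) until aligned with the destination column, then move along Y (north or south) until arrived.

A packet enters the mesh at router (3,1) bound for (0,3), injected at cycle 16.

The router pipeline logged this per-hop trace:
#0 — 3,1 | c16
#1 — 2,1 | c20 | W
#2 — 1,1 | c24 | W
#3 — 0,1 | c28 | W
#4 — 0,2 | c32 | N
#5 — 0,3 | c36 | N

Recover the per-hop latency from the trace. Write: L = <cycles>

cyc[1] − cyc[0] = 20 − 16 = 4.
Each hop adds L, hence L = 4.

L = 4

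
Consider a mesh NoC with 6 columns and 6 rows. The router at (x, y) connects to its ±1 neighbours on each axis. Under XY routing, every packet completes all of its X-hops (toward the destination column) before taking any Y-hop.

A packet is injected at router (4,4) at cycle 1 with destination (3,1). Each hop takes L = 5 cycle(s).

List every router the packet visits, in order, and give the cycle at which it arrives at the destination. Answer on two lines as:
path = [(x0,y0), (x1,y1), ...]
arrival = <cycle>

path = [(4,4), (3,4), (3,3), (3,2), (3,1)]
arrival = 21

[0] x=4 y=4 t=1
[1] x=3 y=4 t=6 →W
[2] x=3 y=3 t=11 →S
[3] x=3 y=2 t=16 →S
[4] x=3 y=1 t=21 →S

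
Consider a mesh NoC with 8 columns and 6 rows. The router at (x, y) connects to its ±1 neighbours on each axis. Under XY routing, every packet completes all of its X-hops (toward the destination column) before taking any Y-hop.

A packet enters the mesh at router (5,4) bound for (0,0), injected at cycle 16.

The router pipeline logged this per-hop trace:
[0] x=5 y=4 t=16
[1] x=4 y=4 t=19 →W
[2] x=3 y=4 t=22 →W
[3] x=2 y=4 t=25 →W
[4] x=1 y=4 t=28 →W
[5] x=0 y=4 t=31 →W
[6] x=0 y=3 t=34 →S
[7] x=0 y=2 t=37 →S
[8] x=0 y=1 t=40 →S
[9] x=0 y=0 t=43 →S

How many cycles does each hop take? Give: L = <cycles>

From hop 0 (16) to hop 1 (19): +3 cycles.
That increment is L by definition: L = 3.

L = 3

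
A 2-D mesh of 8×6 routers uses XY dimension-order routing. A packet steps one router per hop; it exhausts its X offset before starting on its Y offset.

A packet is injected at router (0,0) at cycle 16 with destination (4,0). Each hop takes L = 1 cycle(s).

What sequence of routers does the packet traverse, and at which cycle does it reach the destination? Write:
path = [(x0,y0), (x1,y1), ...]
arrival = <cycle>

path = [(0,0), (1,0), (2,0), (3,0), (4,0)]
arrival = 20

src (0,0)  cyc=16
E→(1,0)  cyc=17
E→(2,0)  cyc=18
E→(3,0)  cyc=19
E→(4,0)  cyc=20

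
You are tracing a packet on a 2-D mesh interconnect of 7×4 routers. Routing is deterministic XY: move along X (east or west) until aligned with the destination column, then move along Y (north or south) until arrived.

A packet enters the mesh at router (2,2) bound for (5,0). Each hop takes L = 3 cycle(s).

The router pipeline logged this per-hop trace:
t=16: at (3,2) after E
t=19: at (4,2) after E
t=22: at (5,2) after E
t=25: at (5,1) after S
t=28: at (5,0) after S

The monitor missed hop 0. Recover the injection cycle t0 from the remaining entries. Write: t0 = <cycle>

t0 = 13

Hop 1 reached at cycle 16; hop k is at t0 + k·L.
Therefore t0 = 16 − L = 13.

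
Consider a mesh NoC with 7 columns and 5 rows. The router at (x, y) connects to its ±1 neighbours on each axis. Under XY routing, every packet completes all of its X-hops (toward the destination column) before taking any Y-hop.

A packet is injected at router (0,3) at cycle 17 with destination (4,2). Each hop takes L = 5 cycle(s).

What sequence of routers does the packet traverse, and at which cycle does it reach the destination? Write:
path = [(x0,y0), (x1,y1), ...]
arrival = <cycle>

  0. router=(0,3) cycle=17 (inject)
  1. router=(1,3) cycle=22 dir=E
  2. router=(2,3) cycle=27 dir=E
  3. router=(3,3) cycle=32 dir=E
  4. router=(4,3) cycle=37 dir=E
  5. router=(4,2) cycle=42 dir=S

path = [(0,3), (1,3), (2,3), (3,3), (4,3), (4,2)]
arrival = 42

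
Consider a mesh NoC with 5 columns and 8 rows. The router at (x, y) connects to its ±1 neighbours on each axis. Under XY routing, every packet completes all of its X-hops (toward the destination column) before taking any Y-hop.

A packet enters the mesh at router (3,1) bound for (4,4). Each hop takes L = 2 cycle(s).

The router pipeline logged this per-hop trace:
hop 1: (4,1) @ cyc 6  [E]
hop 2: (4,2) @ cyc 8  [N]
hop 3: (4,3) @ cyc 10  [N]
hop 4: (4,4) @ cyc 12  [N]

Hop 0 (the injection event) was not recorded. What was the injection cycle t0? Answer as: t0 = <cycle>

cyc[1] = 6 and cyc[k] = t0 + k·L for every k.
t0 = cyc[1] − L = 6 − 2 = 4.

t0 = 4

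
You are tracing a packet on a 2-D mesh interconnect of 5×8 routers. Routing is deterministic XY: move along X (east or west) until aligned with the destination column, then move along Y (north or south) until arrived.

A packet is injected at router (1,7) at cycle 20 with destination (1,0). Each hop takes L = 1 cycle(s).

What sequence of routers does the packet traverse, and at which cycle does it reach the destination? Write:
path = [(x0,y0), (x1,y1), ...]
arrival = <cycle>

path = [(1,7), (1,6), (1,5), (1,4), (1,3), (1,2), (1,1), (1,0)]
arrival = 27

hop 0: (1,7) @ cyc 20
hop 1: (1,6) @ cyc 21  [S]
hop 2: (1,5) @ cyc 22  [S]
hop 3: (1,4) @ cyc 23  [S]
hop 4: (1,3) @ cyc 24  [S]
hop 5: (1,2) @ cyc 25  [S]
hop 6: (1,1) @ cyc 26  [S]
hop 7: (1,0) @ cyc 27  [S]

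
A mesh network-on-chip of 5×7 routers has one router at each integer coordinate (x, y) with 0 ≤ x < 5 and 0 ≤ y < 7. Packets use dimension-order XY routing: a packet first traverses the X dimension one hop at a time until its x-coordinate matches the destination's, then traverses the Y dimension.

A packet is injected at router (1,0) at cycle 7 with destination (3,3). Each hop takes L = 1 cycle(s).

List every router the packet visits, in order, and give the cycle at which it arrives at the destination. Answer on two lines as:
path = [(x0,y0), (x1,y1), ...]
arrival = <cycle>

src (1,0)  cyc=7
E→(2,0)  cyc=8
E→(3,0)  cyc=9
N→(3,1)  cyc=10
N→(3,2)  cyc=11
N→(3,3)  cyc=12

path = [(1,0), (2,0), (3,0), (3,1), (3,2), (3,3)]
arrival = 12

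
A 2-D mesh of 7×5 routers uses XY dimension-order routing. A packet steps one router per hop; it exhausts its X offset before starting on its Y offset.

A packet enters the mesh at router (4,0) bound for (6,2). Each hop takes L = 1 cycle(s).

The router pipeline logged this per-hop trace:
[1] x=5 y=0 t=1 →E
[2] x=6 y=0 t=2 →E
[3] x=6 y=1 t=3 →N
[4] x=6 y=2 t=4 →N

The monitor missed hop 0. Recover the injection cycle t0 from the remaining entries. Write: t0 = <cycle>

t0 = 0

Hop 1 reached at cycle 1; hop k is at t0 + k·L.
t0 = cyc[1] − L = 1 − 1 = 0.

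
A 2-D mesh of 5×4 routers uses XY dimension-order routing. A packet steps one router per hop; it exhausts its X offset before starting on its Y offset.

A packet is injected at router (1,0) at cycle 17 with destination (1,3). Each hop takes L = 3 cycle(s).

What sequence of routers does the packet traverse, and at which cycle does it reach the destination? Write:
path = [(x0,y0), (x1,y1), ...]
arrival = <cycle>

path = [(1,0), (1,1), (1,2), (1,3)]
arrival = 26

src (1,0)  cyc=17
N→(1,1)  cyc=20
N→(1,2)  cyc=23
N→(1,3)  cyc=26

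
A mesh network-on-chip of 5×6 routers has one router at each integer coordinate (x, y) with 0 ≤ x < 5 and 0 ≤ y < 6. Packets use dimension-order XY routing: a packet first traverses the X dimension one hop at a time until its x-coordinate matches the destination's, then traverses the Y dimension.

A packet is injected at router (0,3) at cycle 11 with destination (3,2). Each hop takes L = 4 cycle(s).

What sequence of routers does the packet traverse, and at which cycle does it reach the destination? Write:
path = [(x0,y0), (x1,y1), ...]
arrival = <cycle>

path = [(0,3), (1,3), (2,3), (3,3), (3,2)]
arrival = 27

hop 0: (0,3) @ cyc 11
hop 1: (1,3) @ cyc 15  [E]
hop 2: (2,3) @ cyc 19  [E]
hop 3: (3,3) @ cyc 23  [E]
hop 4: (3,2) @ cyc 27  [S]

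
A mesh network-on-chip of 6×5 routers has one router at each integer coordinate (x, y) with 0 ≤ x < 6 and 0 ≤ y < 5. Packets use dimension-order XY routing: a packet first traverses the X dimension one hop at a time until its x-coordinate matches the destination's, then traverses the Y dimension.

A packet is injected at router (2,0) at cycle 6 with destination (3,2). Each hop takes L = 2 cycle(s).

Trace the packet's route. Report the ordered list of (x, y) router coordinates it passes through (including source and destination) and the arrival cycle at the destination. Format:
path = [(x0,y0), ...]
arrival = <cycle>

t=6: at (2,0)
t=8: at (3,0) after E
t=10: at (3,1) after N
t=12: at (3,2) after N

path = [(2,0), (3,0), (3,1), (3,2)]
arrival = 12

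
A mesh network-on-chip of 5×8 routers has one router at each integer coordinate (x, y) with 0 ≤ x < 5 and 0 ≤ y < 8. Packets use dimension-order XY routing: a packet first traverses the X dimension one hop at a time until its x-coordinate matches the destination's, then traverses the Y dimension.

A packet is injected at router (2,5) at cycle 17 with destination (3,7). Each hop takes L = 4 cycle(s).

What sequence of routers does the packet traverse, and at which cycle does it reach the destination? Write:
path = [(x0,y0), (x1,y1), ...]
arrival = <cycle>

hop 0: (2,5) @ cyc 17
hop 1: (3,5) @ cyc 21  [E]
hop 2: (3,6) @ cyc 25  [N]
hop 3: (3,7) @ cyc 29  [N]

path = [(2,5), (3,5), (3,6), (3,7)]
arrival = 29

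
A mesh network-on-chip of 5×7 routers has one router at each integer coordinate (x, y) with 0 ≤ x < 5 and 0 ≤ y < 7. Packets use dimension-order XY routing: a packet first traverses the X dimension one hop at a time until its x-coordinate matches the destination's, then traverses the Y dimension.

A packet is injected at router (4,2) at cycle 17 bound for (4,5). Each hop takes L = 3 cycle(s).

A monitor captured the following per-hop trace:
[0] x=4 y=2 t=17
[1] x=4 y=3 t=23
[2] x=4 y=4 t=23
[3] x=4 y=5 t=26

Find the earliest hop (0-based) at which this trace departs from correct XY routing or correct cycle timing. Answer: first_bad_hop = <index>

hop 1: step (+0,+1), +6 cyc — BAD: Δcyc=6≠L

first_bad_hop = 1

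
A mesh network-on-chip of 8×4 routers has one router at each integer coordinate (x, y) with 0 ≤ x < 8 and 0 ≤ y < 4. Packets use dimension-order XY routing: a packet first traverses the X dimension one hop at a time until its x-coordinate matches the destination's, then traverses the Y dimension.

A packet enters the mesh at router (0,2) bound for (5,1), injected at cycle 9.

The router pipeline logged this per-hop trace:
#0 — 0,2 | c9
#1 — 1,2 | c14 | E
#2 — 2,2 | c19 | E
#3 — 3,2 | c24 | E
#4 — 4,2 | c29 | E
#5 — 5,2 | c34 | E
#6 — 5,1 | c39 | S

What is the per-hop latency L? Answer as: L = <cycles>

Between hops 0 and 1 the cycle counter advances 14 − 9 = 5.
Each hop adds L, hence L = 5.

L = 5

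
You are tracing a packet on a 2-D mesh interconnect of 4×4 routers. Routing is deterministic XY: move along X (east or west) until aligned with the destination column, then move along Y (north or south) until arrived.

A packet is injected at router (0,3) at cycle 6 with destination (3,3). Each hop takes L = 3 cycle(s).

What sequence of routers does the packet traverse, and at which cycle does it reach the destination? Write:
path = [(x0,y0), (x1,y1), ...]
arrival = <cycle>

path = [(0,3), (1,3), (2,3), (3,3)]
arrival = 15

[0] x=0 y=3 t=6
[1] x=1 y=3 t=9 →E
[2] x=2 y=3 t=12 →E
[3] x=3 y=3 t=15 →E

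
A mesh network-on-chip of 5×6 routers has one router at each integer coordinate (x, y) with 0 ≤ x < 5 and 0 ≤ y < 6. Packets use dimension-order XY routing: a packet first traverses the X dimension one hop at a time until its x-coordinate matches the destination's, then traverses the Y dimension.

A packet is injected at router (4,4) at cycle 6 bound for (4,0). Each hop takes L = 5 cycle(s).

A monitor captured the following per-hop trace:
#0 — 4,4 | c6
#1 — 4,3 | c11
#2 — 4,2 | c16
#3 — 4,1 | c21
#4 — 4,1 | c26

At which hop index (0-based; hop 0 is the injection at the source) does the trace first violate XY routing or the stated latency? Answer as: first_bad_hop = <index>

first_bad_hop = 4

  1: Δx=+0 Δy=-1 Δt=5 [ok]
  2: Δx=+0 Δy=-1 Δt=5 [ok]
  3: Δx=+0 Δy=-1 Δt=5 [ok]
  4: Δx=+0 Δy=+0 Δt=5 [BAD: non-unit step]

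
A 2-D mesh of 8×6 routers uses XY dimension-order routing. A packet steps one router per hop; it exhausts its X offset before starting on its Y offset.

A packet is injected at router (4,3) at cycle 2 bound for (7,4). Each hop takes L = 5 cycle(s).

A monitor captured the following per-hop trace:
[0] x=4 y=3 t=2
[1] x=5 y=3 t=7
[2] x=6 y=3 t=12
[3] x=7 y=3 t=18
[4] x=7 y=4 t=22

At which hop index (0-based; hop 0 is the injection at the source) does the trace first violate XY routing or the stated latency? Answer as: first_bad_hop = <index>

first_bad_hop = 3

hop 1: step (+1,+0), +5 cyc — ok
hop 2: step (+1,+0), +5 cyc — ok
hop 3: step (+1,+0), +6 cyc — BAD: Δcyc=6≠L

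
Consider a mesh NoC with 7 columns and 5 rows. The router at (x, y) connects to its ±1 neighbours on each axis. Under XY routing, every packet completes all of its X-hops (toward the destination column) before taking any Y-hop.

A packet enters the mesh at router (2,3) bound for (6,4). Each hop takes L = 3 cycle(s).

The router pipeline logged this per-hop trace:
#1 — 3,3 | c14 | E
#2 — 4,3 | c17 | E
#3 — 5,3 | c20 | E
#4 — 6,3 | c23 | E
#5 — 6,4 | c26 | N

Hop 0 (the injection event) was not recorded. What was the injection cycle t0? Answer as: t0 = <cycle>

t0 = 11

The first recorded entry is hop 1 at cycle 14.
Therefore t0 = 14 − L = 11.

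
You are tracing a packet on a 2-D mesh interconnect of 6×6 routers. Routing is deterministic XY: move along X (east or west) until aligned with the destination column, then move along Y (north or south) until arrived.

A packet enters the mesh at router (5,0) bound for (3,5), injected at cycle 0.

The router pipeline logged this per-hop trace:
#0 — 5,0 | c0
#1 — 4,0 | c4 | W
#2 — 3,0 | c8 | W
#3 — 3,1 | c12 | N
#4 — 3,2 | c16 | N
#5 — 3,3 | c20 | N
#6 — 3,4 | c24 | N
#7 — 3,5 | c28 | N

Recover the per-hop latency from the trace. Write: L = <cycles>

L = 4

From hop 0 (0) to hop 1 (4): +4 cycles.
Per-hop latency L = Δcyc = 4.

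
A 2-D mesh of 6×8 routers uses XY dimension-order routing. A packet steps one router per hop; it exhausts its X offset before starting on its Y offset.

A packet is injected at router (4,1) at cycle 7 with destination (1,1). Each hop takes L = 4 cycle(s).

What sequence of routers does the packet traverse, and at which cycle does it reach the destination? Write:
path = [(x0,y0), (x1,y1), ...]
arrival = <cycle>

src (4,1)  cyc=7
W→(3,1)  cyc=11
W→(2,1)  cyc=15
W→(1,1)  cyc=19

path = [(4,1), (3,1), (2,1), (1,1)]
arrival = 19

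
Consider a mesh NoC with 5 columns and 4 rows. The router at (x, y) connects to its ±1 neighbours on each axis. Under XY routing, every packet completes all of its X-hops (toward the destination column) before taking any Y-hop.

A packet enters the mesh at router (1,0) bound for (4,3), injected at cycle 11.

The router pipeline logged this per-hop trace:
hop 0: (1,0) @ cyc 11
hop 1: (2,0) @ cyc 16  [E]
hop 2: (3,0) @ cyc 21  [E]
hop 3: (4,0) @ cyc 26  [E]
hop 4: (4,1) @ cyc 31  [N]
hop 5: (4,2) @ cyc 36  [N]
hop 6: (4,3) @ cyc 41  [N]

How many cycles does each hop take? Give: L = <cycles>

L = 5

From hop 0 (11) to hop 1 (16): +5 cycles.
That increment is L by definition: L = 5.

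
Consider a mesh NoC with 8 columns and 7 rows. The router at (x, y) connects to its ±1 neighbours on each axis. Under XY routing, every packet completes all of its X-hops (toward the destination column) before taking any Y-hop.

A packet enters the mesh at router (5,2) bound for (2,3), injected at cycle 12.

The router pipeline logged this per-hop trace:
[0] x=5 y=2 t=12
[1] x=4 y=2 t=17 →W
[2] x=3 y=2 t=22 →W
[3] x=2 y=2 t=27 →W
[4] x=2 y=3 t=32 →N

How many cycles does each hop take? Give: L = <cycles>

L = 5

cyc[1] − cyc[0] = 17 − 12 = 5.
One hop costs L cycles, so L = 5.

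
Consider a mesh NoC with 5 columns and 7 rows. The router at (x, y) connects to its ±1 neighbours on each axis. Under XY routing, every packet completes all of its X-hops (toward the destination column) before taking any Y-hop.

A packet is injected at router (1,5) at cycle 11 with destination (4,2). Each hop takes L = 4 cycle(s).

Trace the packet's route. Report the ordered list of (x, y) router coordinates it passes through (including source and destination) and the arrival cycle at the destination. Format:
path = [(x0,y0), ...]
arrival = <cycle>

path = [(1,5), (2,5), (3,5), (4,5), (4,4), (4,3), (4,2)]
arrival = 35

hop 0: (1,5) @ cyc 11
hop 1: (2,5) @ cyc 15  [E]
hop 2: (3,5) @ cyc 19  [E]
hop 3: (4,5) @ cyc 23  [E]
hop 4: (4,4) @ cyc 27  [S]
hop 5: (4,3) @ cyc 31  [S]
hop 6: (4,2) @ cyc 35  [S]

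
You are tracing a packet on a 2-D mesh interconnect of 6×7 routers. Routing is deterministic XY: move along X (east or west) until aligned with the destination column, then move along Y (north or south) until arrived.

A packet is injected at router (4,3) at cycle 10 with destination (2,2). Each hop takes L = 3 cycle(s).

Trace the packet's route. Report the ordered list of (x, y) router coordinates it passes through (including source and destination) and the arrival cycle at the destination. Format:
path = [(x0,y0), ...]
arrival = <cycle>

path = [(4,3), (3,3), (2,3), (2,2)]
arrival = 19

t=10: at (4,3)
t=13: at (3,3) after W
t=16: at (2,3) after W
t=19: at (2,2) after S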